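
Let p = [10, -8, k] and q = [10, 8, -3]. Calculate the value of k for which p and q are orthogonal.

p · q = 10·10 + (-8)·8 + k·(-3) = 36 - 3k
Set equal to 0: -3k = -36, so k = 12.

12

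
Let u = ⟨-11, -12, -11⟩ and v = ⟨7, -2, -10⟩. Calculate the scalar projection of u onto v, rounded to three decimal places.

u · v = (-11)·7 + (-12)·(-2) + (-11)·(-10) = -77 + 24 + 110 = 57
|v| = √(49 + 4 + 100) = √153 ≈ 12.3693
comp_v u = 57 / √153 ≈ 4.608

4.608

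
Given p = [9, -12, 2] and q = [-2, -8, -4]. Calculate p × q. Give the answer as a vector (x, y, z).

(64, 32, -96)

i: (-12)·(-4) - 2·(-8) = 48 - (-16) = 64
j: 2·(-2) - 9·(-4) = -4 - (-36) = 32
k: 9·(-8) - (-12)·(-2) = -72 - 24 = -96
p × q = (64, 32, -96)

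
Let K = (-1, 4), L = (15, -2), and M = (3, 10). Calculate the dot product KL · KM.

28

KL = L − K = (16, -6)
KM = M − K = (4, 6)
KL · KM = 16·4 + (-6)·6 = 64 - 36 = 28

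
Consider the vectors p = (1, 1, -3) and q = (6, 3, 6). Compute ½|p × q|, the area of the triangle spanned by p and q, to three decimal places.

14.230

i: 1·6 - (-3)·3 = 6 - (-9) = 15
j: (-3)·6 - 1·6 = -18 - 6 = -24
k: 1·3 - 1·6 = 3 - 6 = -3
p × q = (15, -24, -3)
|p × q| = √(15² + (-24)² + (-3)²) = √810 ≈ 28.4605
area = ½ · 28.4605 ≈ 14.230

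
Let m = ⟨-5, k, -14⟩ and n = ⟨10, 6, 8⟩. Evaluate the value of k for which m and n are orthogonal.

m · n = (-5)·10 + k·6 + (-14)·8 = -162 + 6k
Set equal to 0: 6k = 162, so k = 27.

27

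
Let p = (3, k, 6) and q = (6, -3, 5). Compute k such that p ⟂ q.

16

p · q = 3·6 + k·(-3) + 6·5 = 48 - 3k
Set equal to 0: -3k = -48, so k = 16.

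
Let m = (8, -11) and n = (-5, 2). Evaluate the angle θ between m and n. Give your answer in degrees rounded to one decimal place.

147.8

m · n = 8·(-5) + (-11)·2 = -40 - 22 = -62
|m|² = 64 + 121 = 185,  |m| = √185 ≈ 13.601471
|n|² = 25 + 4 = 29,  |n| = √29 ≈ 5.385165
cos θ = -62 / (13.601471 · 5.385165) ≈ -0.84646
θ = arccos(-0.84646) ≈ 147.8°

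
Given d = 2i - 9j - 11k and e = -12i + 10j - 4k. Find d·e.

d · e = 2·(-12) + (-9)·10 + (-11)·(-4) = -24 - 90 + 44 = -70

-70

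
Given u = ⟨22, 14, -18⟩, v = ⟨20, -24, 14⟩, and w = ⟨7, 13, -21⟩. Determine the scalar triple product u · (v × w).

v × w:
i: (-24)·(-21) - 14·13 = 504 - 182 = 322
j: 14·7 - 20·(-21) = 98 - (-420) = 518
k: 20·13 - (-24)·7 = 260 - (-168) = 428
v × w = (322, 518, 428)
u · (v × w) = 22·322 + 14·518 + (-18)·428 = 7084 + 7252 - 7704 = 6632

6632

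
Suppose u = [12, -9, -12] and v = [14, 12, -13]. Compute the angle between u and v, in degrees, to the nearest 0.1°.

u · v = 12·14 + (-9)·12 + (-12)·(-13) = 168 - 108 + 156 = 216
|u|² = 144 + 81 + 144 = 369,  |u| = √369 ≈ 19.209373
|v|² = 196 + 144 + 169 = 509,  |v| = √509 ≈ 22.561028
cos θ = 216 / (19.209373 · 22.561028) ≈ 0.49840
θ = arccos(0.49840) ≈ 60.1°

60.1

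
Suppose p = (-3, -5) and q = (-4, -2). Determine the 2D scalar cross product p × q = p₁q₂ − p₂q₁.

-14

(-3)·(-2) - (-5)·(-4) = 6 - 20 = -14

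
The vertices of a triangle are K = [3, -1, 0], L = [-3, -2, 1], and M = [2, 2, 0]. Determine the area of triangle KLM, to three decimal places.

KL = (-6, -1, 1),  KM = (-1, 3, 0)
i: (-1)·0 - 1·3 = 0 - 3 = -3
j: 1·(-1) - (-6)·0 = -1 - 0 = -1
k: (-6)·3 - (-1)·(-1) = -18 - 1 = -19
KL × KM = (-3, -1, -19)
|KL × KM| = √371 ≈ 19.2614
area = ½ · 19.2614 ≈ 9.631

9.631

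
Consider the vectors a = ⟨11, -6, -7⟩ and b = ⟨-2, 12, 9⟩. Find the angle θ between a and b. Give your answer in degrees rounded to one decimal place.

a · b = 11·(-2) + (-6)·12 + (-7)·9 = -22 - 72 - 63 = -157
|a|² = 121 + 36 + 49 = 206,  |a| = √206 ≈ 14.352700
|b|² = 4 + 144 + 81 = 229,  |b| = √229 ≈ 15.132746
cos θ = -157 / (14.352700 · 15.132746) ≈ -0.72285
θ = arccos(-0.72285) ≈ 136.3°

136.3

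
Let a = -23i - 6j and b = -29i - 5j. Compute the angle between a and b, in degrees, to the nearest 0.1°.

a · b = (-23)·(-29) + (-6)·(-5) = 667 + 30 = 697
|a|² = 529 + 36 = 565,  |a| = √565 ≈ 23.769729
|b|² = 841 + 25 = 866,  |b| = √866 ≈ 29.427878
cos θ = 697 / (23.769729 · 29.427878) ≈ 0.99644
θ = arccos(0.99644) ≈ 4.8°

4.8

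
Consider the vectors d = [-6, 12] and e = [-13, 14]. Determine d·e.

d · e = (-6)·(-13) + 12·14 = 78 + 168 = 246

246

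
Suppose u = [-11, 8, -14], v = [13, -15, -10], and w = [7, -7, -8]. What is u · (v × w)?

v × w:
i: (-15)·(-8) - (-10)·(-7) = 120 - 70 = 50
j: (-10)·7 - 13·(-8) = -70 - (-104) = 34
k: 13·(-7) - (-15)·7 = -91 - (-105) = 14
v × w = (50, 34, 14)
u · (v × w) = (-11)·50 + 8·34 + (-14)·14 = -550 + 272 - 196 = -474

-474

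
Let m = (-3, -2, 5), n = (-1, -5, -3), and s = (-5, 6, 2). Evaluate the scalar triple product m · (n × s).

-213

n × s:
i: (-5)·2 - (-3)·6 = -10 - (-18) = 8
j: (-3)·(-5) - (-1)·2 = 15 - (-2) = 17
k: (-1)·6 - (-5)·(-5) = -6 - 25 = -31
n × s = (8, 17, -31)
m · (n × s) = (-3)·8 + (-2)·17 + 5·(-31) = -24 - 34 - 155 = -213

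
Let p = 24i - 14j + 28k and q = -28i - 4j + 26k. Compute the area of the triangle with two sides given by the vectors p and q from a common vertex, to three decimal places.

i: (-14)·26 - 28·(-4) = -364 - (-112) = -252
j: 28·(-28) - 24·26 = -784 - 624 = -1408
k: 24·(-4) - (-14)·(-28) = -96 - 392 = -488
p × q = (-252, -1408, -488)
|p × q| = √((-252)² + (-1408)² + (-488)²) = √2284112 ≈ 1511.3279
area = ½ · 1511.3279 ≈ 755.664

755.664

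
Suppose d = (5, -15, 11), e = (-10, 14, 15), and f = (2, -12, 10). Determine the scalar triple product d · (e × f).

662

e × f:
i: 14·10 - 15·(-12) = 140 - (-180) = 320
j: 15·2 - (-10)·10 = 30 - (-100) = 130
k: (-10)·(-12) - 14·2 = 120 - 28 = 92
e × f = (320, 130, 92)
d · (e × f) = 5·320 + (-15)·130 + 11·92 = 1600 - 1950 + 1012 = 662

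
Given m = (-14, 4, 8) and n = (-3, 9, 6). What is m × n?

i: 4·6 - 8·9 = 24 - 72 = -48
j: 8·(-3) - (-14)·6 = -24 - (-84) = 60
k: (-14)·9 - 4·(-3) = -126 - (-12) = -114
m × n = (-48, 60, -114)

(-48, 60, -114)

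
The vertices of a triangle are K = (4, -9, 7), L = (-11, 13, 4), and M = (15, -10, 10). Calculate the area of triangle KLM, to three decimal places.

KL = (-15, 22, -3),  KM = (11, -1, 3)
i: 22·3 - (-3)·(-1) = 66 - 3 = 63
j: (-3)·11 - (-15)·3 = -33 - (-45) = 12
k: (-15)·(-1) - 22·11 = 15 - 242 = -227
KL × KM = (63, 12, -227)
|KL × KM| = √55642 ≈ 235.8856
area = ½ · 235.8856 ≈ 117.943

117.943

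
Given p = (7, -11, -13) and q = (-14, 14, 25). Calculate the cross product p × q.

i: (-11)·25 - (-13)·14 = -275 - (-182) = -93
j: (-13)·(-14) - 7·25 = 182 - 175 = 7
k: 7·14 - (-11)·(-14) = 98 - 154 = -56
p × q = (-93, 7, -56)

(-93, 7, -56)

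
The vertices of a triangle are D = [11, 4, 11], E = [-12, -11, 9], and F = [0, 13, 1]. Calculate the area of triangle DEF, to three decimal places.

229.059

DE = (-23, -15, -2),  DF = (-11, 9, -10)
i: (-15)·(-10) - (-2)·9 = 150 - (-18) = 168
j: (-2)·(-11) - (-23)·(-10) = 22 - 230 = -208
k: (-23)·9 - (-15)·(-11) = -207 - 165 = -372
DE × DF = (168, -208, -372)
|DE × DF| = √209872 ≈ 458.1179
area = ½ · 458.1179 ≈ 229.059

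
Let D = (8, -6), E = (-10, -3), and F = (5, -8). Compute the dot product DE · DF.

DE = E − D = (-18, 3)
DF = F − D = (-3, -2)
DE · DF = (-18)·(-3) + 3·(-2) = 54 - 6 = 48

48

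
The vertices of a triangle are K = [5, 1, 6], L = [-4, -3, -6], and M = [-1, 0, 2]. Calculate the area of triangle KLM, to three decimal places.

19.602

KL = (-9, -4, -12),  KM = (-6, -1, -4)
i: (-4)·(-4) - (-12)·(-1) = 16 - 12 = 4
j: (-12)·(-6) - (-9)·(-4) = 72 - 36 = 36
k: (-9)·(-1) - (-4)·(-6) = 9 - 24 = -15
KL × KM = (4, 36, -15)
|KL × KM| = √1537 ≈ 39.2046
area = ½ · 39.2046 ≈ 19.602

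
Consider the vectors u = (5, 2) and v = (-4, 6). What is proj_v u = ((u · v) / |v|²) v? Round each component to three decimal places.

u · v = 5·(-4) + 2·6 = -20 + 12 = -8
|v|² = 16 + 36 = 52
proj_v u = (-8/52) · (-4, 6) ≈ (0.615, -0.923)

(0.615, -0.923)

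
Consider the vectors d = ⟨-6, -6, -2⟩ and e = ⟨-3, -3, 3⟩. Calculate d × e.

(-24, 24, 0)

i: (-6)·3 - (-2)·(-3) = -18 - 6 = -24
j: (-2)·(-3) - (-6)·3 = 6 - (-18) = 24
k: (-6)·(-3) - (-6)·(-3) = 18 - 18 = 0
d × e = (-24, 24, 0)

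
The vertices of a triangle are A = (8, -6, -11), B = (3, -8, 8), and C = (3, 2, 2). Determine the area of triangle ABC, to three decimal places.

AB = (-5, -2, 19),  AC = (-5, 8, 13)
i: (-2)·13 - 19·8 = -26 - 152 = -178
j: 19·(-5) - (-5)·13 = -95 - (-65) = -30
k: (-5)·8 - (-2)·(-5) = -40 - 10 = -50
AB × AC = (-178, -30, -50)
|AB × AC| = √35084 ≈ 187.3072
area = ½ · 187.3072 ≈ 93.654

93.654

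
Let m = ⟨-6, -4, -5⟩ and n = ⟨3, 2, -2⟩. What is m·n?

m · n = (-6)·3 + (-4)·2 + (-5)·(-2) = -18 - 8 + 10 = -16

-16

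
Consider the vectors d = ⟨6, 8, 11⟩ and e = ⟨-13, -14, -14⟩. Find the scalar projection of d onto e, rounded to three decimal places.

-14.524

d · e = 6·(-13) + 8·(-14) + 11·(-14) = -78 - 112 - 154 = -344
|e| = √(169 + 196 + 196) = √561 ≈ 23.6854
comp_e d = -344 / √561 ≈ -14.524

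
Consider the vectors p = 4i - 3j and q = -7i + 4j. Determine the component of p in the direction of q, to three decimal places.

p · q = 4·(-7) + (-3)·4 = -28 - 12 = -40
|q| = √(49 + 16) = √65 ≈ 8.0623
comp_q p = -40 / √65 ≈ -4.961

-4.961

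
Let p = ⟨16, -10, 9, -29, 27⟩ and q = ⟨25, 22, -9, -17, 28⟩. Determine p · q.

1348

p · q = 16·25 + (-10)·22 + 9·(-9) + (-29)·(-17) + 27·28 = 400 - 220 - 81 + 493 + 756 = 1348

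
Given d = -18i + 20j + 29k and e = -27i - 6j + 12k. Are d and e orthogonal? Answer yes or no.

no

d · e = (-18)·(-27) + 20·(-6) + 29·12 = 486 - 120 + 348 = 714
Nonzero, so the vectors are not orthogonal.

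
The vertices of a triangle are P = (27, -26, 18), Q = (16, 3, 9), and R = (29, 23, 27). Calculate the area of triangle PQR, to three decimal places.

462.540

PQ = (-11, 29, -9),  PR = (2, 49, 9)
i: 29·9 - (-9)·49 = 261 - (-441) = 702
j: (-9)·2 - (-11)·9 = -18 - (-99) = 81
k: (-11)·49 - 29·2 = -539 - 58 = -597
PQ × PR = (702, 81, -597)
|PQ × PR| = √855774 ≈ 925.0805
area = ½ · 925.0805 ≈ 462.540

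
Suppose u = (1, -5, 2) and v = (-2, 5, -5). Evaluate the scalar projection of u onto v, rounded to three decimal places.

-5.035

u · v = 1·(-2) + (-5)·5 + 2·(-5) = -2 - 25 - 10 = -37
|v| = √(4 + 25 + 25) = √54 ≈ 7.3485
comp_v u = -37 / √54 ≈ -5.035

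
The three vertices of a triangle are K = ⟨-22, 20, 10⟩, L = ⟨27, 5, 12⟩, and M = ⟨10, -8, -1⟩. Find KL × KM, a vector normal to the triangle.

KL = (49, -15, 2)
KM = (32, -28, -11)
i: (-15)·(-11) - 2·(-28) = 165 - (-56) = 221
j: 2·32 - 49·(-11) = 64 - (-539) = 603
k: 49·(-28) - (-15)·32 = -1372 - (-480) = -892
KL × KM = (221, 603, -892)

(221, 603, -892)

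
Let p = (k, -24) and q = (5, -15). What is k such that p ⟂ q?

p · q = k·5 + (-24)·(-15) = 360 + 5k
Set equal to 0: 5k = -360, so k = -72.

-72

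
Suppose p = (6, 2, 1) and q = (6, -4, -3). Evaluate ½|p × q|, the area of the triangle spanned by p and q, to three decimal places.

i: 2·(-3) - 1·(-4) = -6 - (-4) = -2
j: 1·6 - 6·(-3) = 6 - (-18) = 24
k: 6·(-4) - 2·6 = -24 - 12 = -36
p × q = (-2, 24, -36)
|p × q| = √((-2)² + 24² + (-36)²) = √1876 ≈ 43.3128
area = ½ · 43.3128 ≈ 21.656

21.656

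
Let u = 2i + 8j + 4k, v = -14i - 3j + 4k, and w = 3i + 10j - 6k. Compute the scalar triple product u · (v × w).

v × w:
i: (-3)·(-6) - 4·10 = 18 - 40 = -22
j: 4·3 - (-14)·(-6) = 12 - 84 = -72
k: (-14)·10 - (-3)·3 = -140 - (-9) = -131
v × w = (-22, -72, -131)
u · (v × w) = 2·(-22) + 8·(-72) + 4·(-131) = -44 - 576 - 524 = -1144

-1144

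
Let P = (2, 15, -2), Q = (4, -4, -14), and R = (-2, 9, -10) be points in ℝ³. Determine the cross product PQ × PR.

PQ = (2, -19, -12)
PR = (-4, -6, -8)
i: (-19)·(-8) - (-12)·(-6) = 152 - 72 = 80
j: (-12)·(-4) - 2·(-8) = 48 - (-16) = 64
k: 2·(-6) - (-19)·(-4) = -12 - 76 = -88
PQ × PR = (80, 64, -88)

(80, 64, -88)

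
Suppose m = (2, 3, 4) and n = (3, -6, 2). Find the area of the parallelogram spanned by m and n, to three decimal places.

i: 3·2 - 4·(-6) = 6 - (-24) = 30
j: 4·3 - 2·2 = 12 - 4 = 8
k: 2·(-6) - 3·3 = -12 - 9 = -21
m × n = (30, 8, -21)
|m × n| = √(30² + 8² + (-21)²) = √1405 ≈ 37.4833

37.483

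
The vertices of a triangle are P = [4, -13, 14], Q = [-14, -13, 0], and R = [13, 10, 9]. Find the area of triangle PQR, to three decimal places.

PQ = (-18, 0, -14),  PR = (9, 23, -5)
i: 0·(-5) - (-14)·23 = 0 - (-322) = 322
j: (-14)·9 - (-18)·(-5) = -126 - 90 = -216
k: (-18)·23 - 0·9 = -414 - 0 = -414
PQ × PR = (322, -216, -414)
|PQ × PR| = √321736 ≈ 567.2178
area = ½ · 567.2178 ≈ 283.609

283.609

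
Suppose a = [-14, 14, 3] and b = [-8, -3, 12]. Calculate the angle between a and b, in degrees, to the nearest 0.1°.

68.9

a · b = (-14)·(-8) + 14·(-3) + 3·12 = 112 - 42 + 36 = 106
|a|² = 196 + 196 + 9 = 401,  |a| = √401 ≈ 20.024984
|b|² = 64 + 9 + 144 = 217,  |b| = √217 ≈ 14.730920
cos θ = 106 / (20.024984 · 14.730920) ≈ 0.35934
θ = arccos(0.35934) ≈ 68.9°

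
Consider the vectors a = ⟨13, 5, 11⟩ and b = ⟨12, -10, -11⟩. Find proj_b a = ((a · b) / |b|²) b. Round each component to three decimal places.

a · b = 13·12 + 5·(-10) + 11·(-11) = 156 - 50 - 121 = -15
|b|² = 144 + 100 + 121 = 365
proj_b a = (-15/365) · (12, -10, -11) ≈ (-0.493, 0.411, 0.452)

(-0.493, 0.411, 0.452)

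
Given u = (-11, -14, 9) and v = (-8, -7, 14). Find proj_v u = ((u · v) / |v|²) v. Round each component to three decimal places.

(-8.078, -7.068, 14.136)

u · v = (-11)·(-8) + (-14)·(-7) + 9·14 = 88 + 98 + 126 = 312
|v|² = 64 + 49 + 196 = 309
proj_v u = (312/309) · (-8, -7, 14) ≈ (-8.078, -7.068, 14.136)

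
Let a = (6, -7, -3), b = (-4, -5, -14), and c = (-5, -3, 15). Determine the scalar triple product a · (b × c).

b × c:
i: (-5)·15 - (-14)·(-3) = -75 - 42 = -117
j: (-14)·(-5) - (-4)·15 = 70 - (-60) = 130
k: (-4)·(-3) - (-5)·(-5) = 12 - 25 = -13
b × c = (-117, 130, -13)
a · (b × c) = 6·(-117) + (-7)·130 + (-3)·(-13) = -702 - 910 + 39 = -1573

-1573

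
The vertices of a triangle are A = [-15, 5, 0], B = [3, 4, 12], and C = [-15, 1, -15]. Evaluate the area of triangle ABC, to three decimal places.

143.224

AB = (18, -1, 12),  AC = (0, -4, -15)
i: (-1)·(-15) - 12·(-4) = 15 - (-48) = 63
j: 12·0 - 18·(-15) = 0 - (-270) = 270
k: 18·(-4) - (-1)·0 = -72 - 0 = -72
AB × AC = (63, 270, -72)
|AB × AC| = √82053 ≈ 286.4489
area = ½ · 286.4489 ≈ 143.224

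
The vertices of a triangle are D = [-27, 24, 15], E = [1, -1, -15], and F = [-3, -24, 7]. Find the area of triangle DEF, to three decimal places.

764.387

DE = (28, -25, -30),  DF = (24, -48, -8)
i: (-25)·(-8) - (-30)·(-48) = 200 - 1440 = -1240
j: (-30)·24 - 28·(-8) = -720 - (-224) = -496
k: 28·(-48) - (-25)·24 = -1344 - (-600) = -744
DE × DF = (-1240, -496, -744)
|DE × DF| = √2337152 ≈ 1528.7747
area = ½ · 1528.7747 ≈ 764.387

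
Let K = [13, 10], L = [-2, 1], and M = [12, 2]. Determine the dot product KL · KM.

87

KL = L − K = (-15, -9)
KM = M − K = (-1, -8)
KL · KM = (-15)·(-1) + (-9)·(-8) = 15 + 72 = 87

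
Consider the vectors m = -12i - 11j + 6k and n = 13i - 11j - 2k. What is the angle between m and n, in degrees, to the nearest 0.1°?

99.1

m · n = (-12)·13 + (-11)·(-11) + 6·(-2) = -156 + 121 - 12 = -47
|m|² = 144 + 121 + 36 = 301,  |m| = √301 ≈ 17.349352
|n|² = 169 + 121 + 4 = 294,  |n| = √294 ≈ 17.146428
cos θ = -47 / (17.349352 · 17.146428) ≈ -0.15799
θ = arccos(-0.15799) ≈ 99.1°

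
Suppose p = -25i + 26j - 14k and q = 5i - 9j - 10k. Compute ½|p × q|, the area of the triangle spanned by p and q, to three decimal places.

255.157

i: 26·(-10) - (-14)·(-9) = -260 - 126 = -386
j: (-14)·5 - (-25)·(-10) = -70 - 250 = -320
k: (-25)·(-9) - 26·5 = 225 - 130 = 95
p × q = (-386, -320, 95)
|p × q| = √((-386)² + (-320)² + 95²) = √260421 ≈ 510.3146
area = ½ · 510.3146 ≈ 255.157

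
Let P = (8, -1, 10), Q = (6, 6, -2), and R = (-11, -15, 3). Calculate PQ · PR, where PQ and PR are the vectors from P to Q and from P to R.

24

PQ = Q − P = (-2, 7, -12)
PR = R − P = (-19, -14, -7)
PQ · PR = (-2)·(-19) + 7·(-14) + (-12)·(-7) = 38 - 98 + 84 = 24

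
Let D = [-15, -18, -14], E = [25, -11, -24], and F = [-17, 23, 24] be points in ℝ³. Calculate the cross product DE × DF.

DE = (40, 7, -10)
DF = (-2, 41, 38)
i: 7·38 - (-10)·41 = 266 - (-410) = 676
j: (-10)·(-2) - 40·38 = 20 - 1520 = -1500
k: 40·41 - 7·(-2) = 1640 - (-14) = 1654
DE × DF = (676, -1500, 1654)

(676, -1500, 1654)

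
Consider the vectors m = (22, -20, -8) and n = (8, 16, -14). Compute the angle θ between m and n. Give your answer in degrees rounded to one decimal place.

92.6

m · n = 22·8 + (-20)·16 + (-8)·(-14) = 176 - 320 + 112 = -32
|m|² = 484 + 400 + 64 = 948,  |m| = √948 ≈ 30.789609
|n|² = 64 + 256 + 196 = 516,  |n| = √516 ≈ 22.715633
cos θ = -32 / (30.789609 · 22.715633) ≈ -0.04575
θ = arccos(-0.04575) ≈ 92.6°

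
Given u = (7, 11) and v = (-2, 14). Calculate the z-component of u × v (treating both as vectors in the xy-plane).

7·14 - 11·(-2) = 98 - (-22) = 120

120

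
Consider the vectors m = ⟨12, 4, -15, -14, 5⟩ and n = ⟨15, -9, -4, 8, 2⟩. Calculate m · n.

m · n = 12·15 + 4·(-9) + (-15)·(-4) + (-14)·8 + 5·2 = 180 - 36 + 60 - 112 + 10 = 102

102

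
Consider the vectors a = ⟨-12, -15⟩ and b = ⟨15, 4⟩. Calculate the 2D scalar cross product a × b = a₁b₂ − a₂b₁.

(-12)·4 - (-15)·15 = -48 - (-225) = 177

177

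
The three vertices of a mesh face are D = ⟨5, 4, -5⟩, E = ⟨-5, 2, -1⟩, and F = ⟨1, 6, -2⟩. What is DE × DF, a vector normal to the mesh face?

DE = (-10, -2, 4)
DF = (-4, 2, 3)
i: (-2)·3 - 4·2 = -6 - 8 = -14
j: 4·(-4) - (-10)·3 = -16 - (-30) = 14
k: (-10)·2 - (-2)·(-4) = -20 - 8 = -28
DE × DF = (-14, 14, -28)

(-14, 14, -28)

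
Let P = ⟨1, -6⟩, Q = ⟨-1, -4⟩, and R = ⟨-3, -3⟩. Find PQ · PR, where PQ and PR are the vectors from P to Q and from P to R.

PQ = Q − P = (-2, 2)
PR = R − P = (-4, 3)
PQ · PR = (-2)·(-4) + 2·3 = 8 + 6 = 14

14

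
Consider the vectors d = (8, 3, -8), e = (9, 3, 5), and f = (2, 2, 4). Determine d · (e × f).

e × f:
i: 3·4 - 5·2 = 12 - 10 = 2
j: 5·2 - 9·4 = 10 - 36 = -26
k: 9·2 - 3·2 = 18 - 6 = 12
e × f = (2, -26, 12)
d · (e × f) = 8·2 + 3·(-26) + (-8)·12 = 16 - 78 - 96 = -158

-158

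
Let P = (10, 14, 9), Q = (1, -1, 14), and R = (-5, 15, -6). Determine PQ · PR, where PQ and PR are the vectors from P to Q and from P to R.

45

PQ = Q − P = (-9, -15, 5)
PR = R − P = (-15, 1, -15)
PQ · PR = (-9)·(-15) + (-15)·1 + 5·(-15) = 135 - 15 - 75 = 45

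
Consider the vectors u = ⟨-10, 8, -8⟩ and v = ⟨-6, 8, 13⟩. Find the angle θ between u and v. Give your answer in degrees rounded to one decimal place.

85.4

u · v = (-10)·(-6) + 8·8 + (-8)·13 = 60 + 64 - 104 = 20
|u|² = 100 + 64 + 64 = 228,  |u| = √228 ≈ 15.099669
|v|² = 36 + 64 + 169 = 269,  |v| = √269 ≈ 16.401219
cos θ = 20 / (15.099669 · 16.401219) ≈ 0.08076
θ = arccos(0.08076) ≈ 85.4°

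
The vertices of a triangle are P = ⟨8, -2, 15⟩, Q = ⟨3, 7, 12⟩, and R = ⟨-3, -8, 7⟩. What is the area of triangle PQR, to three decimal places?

78.724

PQ = (-5, 9, -3),  PR = (-11, -6, -8)
i: 9·(-8) - (-3)·(-6) = -72 - 18 = -90
j: (-3)·(-11) - (-5)·(-8) = 33 - 40 = -7
k: (-5)·(-6) - 9·(-11) = 30 - (-99) = 129
PQ × PR = (-90, -7, 129)
|PQ × PR| = √24790 ≈ 157.4484
area = ½ · 157.4484 ≈ 78.724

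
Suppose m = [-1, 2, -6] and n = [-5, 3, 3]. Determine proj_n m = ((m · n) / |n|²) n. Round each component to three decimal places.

(0.814, -0.488, -0.488)

m · n = (-1)·(-5) + 2·3 + (-6)·3 = 5 + 6 - 18 = -7
|n|² = 25 + 9 + 9 = 43
proj_n m = (-7/43) · (-5, 3, 3) ≈ (0.814, -0.488, -0.488)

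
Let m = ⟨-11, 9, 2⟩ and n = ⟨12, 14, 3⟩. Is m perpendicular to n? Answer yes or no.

yes

m · n = (-11)·12 + 9·14 + 2·3 = -132 + 126 + 6 = 0
Zero, so the vectors are orthogonal.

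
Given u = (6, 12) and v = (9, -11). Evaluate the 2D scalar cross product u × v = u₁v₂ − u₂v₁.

6·(-11) - 12·9 = -66 - 108 = -174

-174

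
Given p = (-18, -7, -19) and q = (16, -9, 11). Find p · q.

p · q = (-18)·16 + (-7)·(-9) + (-19)·11 = -288 + 63 - 209 = -434

-434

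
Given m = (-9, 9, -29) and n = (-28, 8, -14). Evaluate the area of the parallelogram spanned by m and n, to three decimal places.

i: 9·(-14) - (-29)·8 = -126 - (-232) = 106
j: (-29)·(-28) - (-9)·(-14) = 812 - 126 = 686
k: (-9)·8 - 9·(-28) = -72 - (-252) = 180
m × n = (106, 686, 180)
|m × n| = √(106² + 686² + 180²) = √514232 ≈ 717.0997

717.100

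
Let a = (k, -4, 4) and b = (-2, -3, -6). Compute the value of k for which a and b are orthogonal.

a · b = k·(-2) + (-4)·(-3) + 4·(-6) = -12 - 2k
Set equal to 0: -2k = 12, so k = -6.

-6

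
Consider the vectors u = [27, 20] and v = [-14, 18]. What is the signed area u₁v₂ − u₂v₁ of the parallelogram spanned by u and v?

766

27·18 - 20·(-14) = 486 - (-280) = 766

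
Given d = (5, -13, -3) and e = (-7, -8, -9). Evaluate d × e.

i: (-13)·(-9) - (-3)·(-8) = 117 - 24 = 93
j: (-3)·(-7) - 5·(-9) = 21 - (-45) = 66
k: 5·(-8) - (-13)·(-7) = -40 - 91 = -131
d × e = (93, 66, -131)

(93, 66, -131)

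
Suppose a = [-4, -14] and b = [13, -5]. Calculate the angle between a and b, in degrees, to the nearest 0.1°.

84.9

a · b = (-4)·13 + (-14)·(-5) = -52 + 70 = 18
|a|² = 16 + 196 = 212,  |a| = √212 ≈ 14.560220
|b|² = 169 + 25 = 194,  |b| = √194 ≈ 13.928388
cos θ = 18 / (14.560220 · 13.928388) ≈ 0.08876
θ = arccos(0.08876) ≈ 84.9°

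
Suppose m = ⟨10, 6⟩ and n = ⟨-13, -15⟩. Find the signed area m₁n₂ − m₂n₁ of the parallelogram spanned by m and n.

-72

10·(-15) - 6·(-13) = -150 - (-78) = -72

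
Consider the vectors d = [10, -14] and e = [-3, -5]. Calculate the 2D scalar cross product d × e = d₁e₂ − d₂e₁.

-92

10·(-5) - (-14)·(-3) = -50 - 42 = -92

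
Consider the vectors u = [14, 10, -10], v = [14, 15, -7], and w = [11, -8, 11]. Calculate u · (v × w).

v × w:
i: 15·11 - (-7)·(-8) = 165 - 56 = 109
j: (-7)·11 - 14·11 = -77 - 154 = -231
k: 14·(-8) - 15·11 = -112 - 165 = -277
v × w = (109, -231, -277)
u · (v × w) = 14·109 + 10·(-231) + (-10)·(-277) = 1526 - 2310 + 2770 = 1986

1986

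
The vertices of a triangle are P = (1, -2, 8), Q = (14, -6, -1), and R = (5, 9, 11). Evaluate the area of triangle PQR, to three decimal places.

98.075

PQ = (13, -4, -9),  PR = (4, 11, 3)
i: (-4)·3 - (-9)·11 = -12 - (-99) = 87
j: (-9)·4 - 13·3 = -36 - 39 = -75
k: 13·11 - (-4)·4 = 143 - (-16) = 159
PQ × PR = (87, -75, 159)
|PQ × PR| = √38475 ≈ 196.1505
area = ½ · 196.1505 ≈ 98.075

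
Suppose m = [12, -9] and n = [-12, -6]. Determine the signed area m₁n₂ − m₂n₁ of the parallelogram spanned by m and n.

12·(-6) - (-9)·(-12) = -72 - 108 = -180

-180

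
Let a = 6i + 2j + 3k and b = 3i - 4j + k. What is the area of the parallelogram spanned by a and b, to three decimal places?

i: 2·1 - 3·(-4) = 2 - (-12) = 14
j: 3·3 - 6·1 = 9 - 6 = 3
k: 6·(-4) - 2·3 = -24 - 6 = -30
a × b = (14, 3, -30)
|a × b| = √(14² + 3² + (-30)²) = √1105 ≈ 33.2415

33.242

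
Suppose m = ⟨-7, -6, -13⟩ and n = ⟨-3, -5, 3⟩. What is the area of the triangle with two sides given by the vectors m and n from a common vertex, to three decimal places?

51.909

i: (-6)·3 - (-13)·(-5) = -18 - 65 = -83
j: (-13)·(-3) - (-7)·3 = 39 - (-21) = 60
k: (-7)·(-5) - (-6)·(-3) = 35 - 18 = 17
m × n = (-83, 60, 17)
|m × n| = √((-83)² + 60² + 17²) = √10778 ≈ 103.8171
area = ½ · 103.8171 ≈ 51.909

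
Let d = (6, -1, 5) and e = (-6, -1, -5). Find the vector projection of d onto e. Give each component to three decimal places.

(5.806, 0.968, 4.839)

d · e = 6·(-6) + (-1)·(-1) + 5·(-5) = -36 + 1 - 25 = -60
|e|² = 36 + 1 + 25 = 62
proj_e d = (-60/62) · (-6, -1, -5) ≈ (5.806, 0.968, 4.839)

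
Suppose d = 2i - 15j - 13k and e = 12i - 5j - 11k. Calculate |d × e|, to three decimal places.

i: (-15)·(-11) - (-13)·(-5) = 165 - 65 = 100
j: (-13)·12 - 2·(-11) = -156 - (-22) = -134
k: 2·(-5) - (-15)·12 = -10 - (-180) = 170
d × e = (100, -134, 170)
|d × e| = √(100² + (-134)² + 170²) = √56856 ≈ 238.4450

238.445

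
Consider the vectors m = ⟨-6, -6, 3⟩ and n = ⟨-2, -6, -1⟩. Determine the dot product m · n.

m · n = (-6)·(-2) + (-6)·(-6) + 3·(-1) = 12 + 36 - 3 = 45

45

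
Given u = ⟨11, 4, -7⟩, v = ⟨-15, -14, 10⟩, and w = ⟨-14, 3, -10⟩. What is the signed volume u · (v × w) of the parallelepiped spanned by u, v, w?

1737

v × w:
i: (-14)·(-10) - 10·3 = 140 - 30 = 110
j: 10·(-14) - (-15)·(-10) = -140 - 150 = -290
k: (-15)·3 - (-14)·(-14) = -45 - 196 = -241
v × w = (110, -290, -241)
u · (v × w) = 11·110 + 4·(-290) + (-7)·(-241) = 1210 - 1160 + 1687 = 1737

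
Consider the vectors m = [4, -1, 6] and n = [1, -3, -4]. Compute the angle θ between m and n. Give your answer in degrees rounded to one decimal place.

117.3

m · n = 4·1 + (-1)·(-3) + 6·(-4) = 4 + 3 - 24 = -17
|m|² = 16 + 1 + 36 = 53,  |m| = √53 ≈ 7.280110
|n|² = 1 + 9 + 16 = 26,  |n| = √26 ≈ 5.099020
cos θ = -17 / (7.280110 · 5.099020) ≈ -0.45796
θ = arccos(-0.45796) ≈ 117.3°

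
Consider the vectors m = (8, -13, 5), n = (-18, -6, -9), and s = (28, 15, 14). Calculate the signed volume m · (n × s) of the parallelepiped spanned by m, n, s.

-102

n × s:
i: (-6)·14 - (-9)·15 = -84 - (-135) = 51
j: (-9)·28 - (-18)·14 = -252 - (-252) = 0
k: (-18)·15 - (-6)·28 = -270 - (-168) = -102
n × s = (51, 0, -102)
m · (n × s) = 8·51 + (-13)·0 + 5·(-102) = 408 + 0 - 510 = -102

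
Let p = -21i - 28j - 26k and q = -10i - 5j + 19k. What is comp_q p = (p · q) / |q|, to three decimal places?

p · q = (-21)·(-10) + (-28)·(-5) + (-26)·19 = 210 + 140 - 494 = -144
|q| = √(100 + 25 + 361) = √486 ≈ 22.0454
comp_q p = -144 / √486 ≈ -6.532

-6.532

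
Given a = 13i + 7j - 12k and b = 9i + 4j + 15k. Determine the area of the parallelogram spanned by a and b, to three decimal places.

i: 7·15 - (-12)·4 = 105 - (-48) = 153
j: (-12)·9 - 13·15 = -108 - 195 = -303
k: 13·4 - 7·9 = 52 - 63 = -11
a × b = (153, -303, -11)
|a × b| = √(153² + (-303)² + (-11)²) = √115339 ≈ 339.6160

339.616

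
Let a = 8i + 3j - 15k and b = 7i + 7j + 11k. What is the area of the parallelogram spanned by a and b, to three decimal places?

i: 3·11 - (-15)·7 = 33 - (-105) = 138
j: (-15)·7 - 8·11 = -105 - 88 = -193
k: 8·7 - 3·7 = 56 - 21 = 35
a × b = (138, -193, 35)
|a × b| = √(138² + (-193)² + 35²) = √57518 ≈ 239.8291

239.829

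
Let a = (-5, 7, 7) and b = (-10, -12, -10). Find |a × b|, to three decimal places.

i: 7·(-10) - 7·(-12) = -70 - (-84) = 14
j: 7·(-10) - (-5)·(-10) = -70 - 50 = -120
k: (-5)·(-12) - 7·(-10) = 60 - (-70) = 130
a × b = (14, -120, 130)
|a × b| = √(14² + (-120)² + 130²) = √31496 ≈ 177.4711

177.471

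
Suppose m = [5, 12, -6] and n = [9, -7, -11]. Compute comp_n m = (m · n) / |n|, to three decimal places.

m · n = 5·9 + 12·(-7) + (-6)·(-11) = 45 - 84 + 66 = 27
|n| = √(81 + 49 + 121) = √251 ≈ 15.8430
comp_n m = 27 / √251 ≈ 1.704

1.704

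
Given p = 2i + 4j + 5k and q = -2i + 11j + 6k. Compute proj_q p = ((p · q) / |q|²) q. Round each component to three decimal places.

(-0.870, 4.783, 2.609)

p · q = 2·(-2) + 4·11 + 5·6 = -4 + 44 + 30 = 70
|q|² = 4 + 121 + 36 = 161
proj_q p = (70/161) · (-2, 11, 6) ≈ (-0.870, 4.783, 2.609)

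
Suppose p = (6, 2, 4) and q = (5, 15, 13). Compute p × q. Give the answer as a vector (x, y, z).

i: 2·13 - 4·15 = 26 - 60 = -34
j: 4·5 - 6·13 = 20 - 78 = -58
k: 6·15 - 2·5 = 90 - 10 = 80
p × q = (-34, -58, 80)

(-34, -58, 80)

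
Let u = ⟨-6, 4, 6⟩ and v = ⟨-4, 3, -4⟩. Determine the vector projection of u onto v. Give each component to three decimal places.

(-1.171, 0.878, -1.171)

u · v = (-6)·(-4) + 4·3 + 6·(-4) = 24 + 12 - 24 = 12
|v|² = 16 + 9 + 16 = 41
proj_v u = (12/41) · (-4, 3, -4) ≈ (-1.171, 0.878, -1.171)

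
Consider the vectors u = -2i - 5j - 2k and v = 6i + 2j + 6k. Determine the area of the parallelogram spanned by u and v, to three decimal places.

36.770

i: (-5)·6 - (-2)·2 = -30 - (-4) = -26
j: (-2)·6 - (-2)·6 = -12 - (-12) = 0
k: (-2)·2 - (-5)·6 = -4 - (-30) = 26
u × v = (-26, 0, 26)
|u × v| = √((-26)² + 0² + 26²) = √1352 ≈ 36.7696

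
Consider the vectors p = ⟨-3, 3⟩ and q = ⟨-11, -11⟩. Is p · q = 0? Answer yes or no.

yes

p · q = (-3)·(-11) + 3·(-11) = 33 - 33 = 0
Zero, so the vectors are orthogonal.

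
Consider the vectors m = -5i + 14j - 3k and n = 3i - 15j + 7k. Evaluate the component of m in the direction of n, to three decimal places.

-14.623

m · n = (-5)·3 + 14·(-15) + (-3)·7 = -15 - 210 - 21 = -246
|n| = √(9 + 225 + 49) = √283 ≈ 16.8226
comp_n m = -246 / √283 ≈ -14.623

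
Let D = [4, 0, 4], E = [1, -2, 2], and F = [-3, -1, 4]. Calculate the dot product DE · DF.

23

DE = E − D = (-3, -2, -2)
DF = F − D = (-7, -1, 0)
DE · DF = (-3)·(-7) + (-2)·(-1) + (-2)·0 = 21 + 2 + 0 = 23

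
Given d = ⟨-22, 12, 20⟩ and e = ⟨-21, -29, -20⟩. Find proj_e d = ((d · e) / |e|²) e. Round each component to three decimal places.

(3.571, 4.931, 3.401)

d · e = (-22)·(-21) + 12·(-29) + 20·(-20) = 462 - 348 - 400 = -286
|e|² = 441 + 841 + 400 = 1682
proj_e d = (-286/1682) · (-21, -29, -20) ≈ (3.571, 4.931, 3.401)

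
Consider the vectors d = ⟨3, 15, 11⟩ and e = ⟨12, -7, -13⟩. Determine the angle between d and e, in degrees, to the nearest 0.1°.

126.3

d · e = 3·12 + 15·(-7) + 11·(-13) = 36 - 105 - 143 = -212
|d|² = 9 + 225 + 121 = 355,  |d| = √355 ≈ 18.841444
|e|² = 144 + 49 + 169 = 362,  |e| = √362 ≈ 19.026298
cos θ = -212 / (18.841444 · 19.026298) ≈ -0.59138
θ = arccos(-0.59138) ≈ 126.3°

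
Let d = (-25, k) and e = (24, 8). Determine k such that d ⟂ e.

75

d · e = (-25)·24 + k·8 = -600 + 8k
Set equal to 0: 8k = 600, so k = 75.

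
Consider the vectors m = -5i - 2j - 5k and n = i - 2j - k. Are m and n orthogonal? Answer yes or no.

m · n = (-5)·1 + (-2)·(-2) + (-5)·(-1) = -5 + 4 + 5 = 4
Nonzero, so the vectors are not orthogonal.

no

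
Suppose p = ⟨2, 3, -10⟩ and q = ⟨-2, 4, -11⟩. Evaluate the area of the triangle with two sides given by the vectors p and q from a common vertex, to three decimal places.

22.411

i: 3·(-11) - (-10)·4 = -33 - (-40) = 7
j: (-10)·(-2) - 2·(-11) = 20 - (-22) = 42
k: 2·4 - 3·(-2) = 8 - (-6) = 14
p × q = (7, 42, 14)
|p × q| = √(7² + 42² + 14²) = √2009 ≈ 44.8219
area = ½ · 44.8219 ≈ 22.411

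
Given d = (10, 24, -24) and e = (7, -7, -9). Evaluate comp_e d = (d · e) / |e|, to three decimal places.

8.820

d · e = 10·7 + 24·(-7) + (-24)·(-9) = 70 - 168 + 216 = 118
|e| = √(49 + 49 + 81) = √179 ≈ 13.3791
comp_e d = 118 / √179 ≈ 8.820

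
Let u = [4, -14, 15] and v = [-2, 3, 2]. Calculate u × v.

i: (-14)·2 - 15·3 = -28 - 45 = -73
j: 15·(-2) - 4·2 = -30 - 8 = -38
k: 4·3 - (-14)·(-2) = 12 - 28 = -16
u × v = (-73, -38, -16)

(-73, -38, -16)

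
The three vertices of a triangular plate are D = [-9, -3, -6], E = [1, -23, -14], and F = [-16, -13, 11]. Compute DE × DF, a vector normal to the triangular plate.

(-420, -114, -240)

DE = (10, -20, -8)
DF = (-7, -10, 17)
i: (-20)·17 - (-8)·(-10) = -340 - 80 = -420
j: (-8)·(-7) - 10·17 = 56 - 170 = -114
k: 10·(-10) - (-20)·(-7) = -100 - 140 = -240
DE × DF = (-420, -114, -240)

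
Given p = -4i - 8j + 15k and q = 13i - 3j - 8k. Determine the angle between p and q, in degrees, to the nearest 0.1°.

p · q = (-4)·13 + (-8)·(-3) + 15·(-8) = -52 + 24 - 120 = -148
|p|² = 16 + 64 + 225 = 305,  |p| = √305 ≈ 17.464249
|q|² = 169 + 9 + 64 = 242,  |q| = √242 ≈ 15.556349
cos θ = -148 / (17.464249 · 15.556349) ≈ -0.54476
θ = arccos(-0.54476) ≈ 123.0°

123.0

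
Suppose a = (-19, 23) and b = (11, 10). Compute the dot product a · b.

21

a · b = (-19)·11 + 23·10 = -209 + 230 = 21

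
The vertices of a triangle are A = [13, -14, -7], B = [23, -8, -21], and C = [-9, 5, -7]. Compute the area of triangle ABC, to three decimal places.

259.473

AB = (10, 6, -14),  AC = (-22, 19, 0)
i: 6·0 - (-14)·19 = 0 - (-266) = 266
j: (-14)·(-22) - 10·0 = 308 - 0 = 308
k: 10·19 - 6·(-22) = 190 - (-132) = 322
AB × AC = (266, 308, 322)
|AB × AC| = √269304 ≈ 518.9451
area = ½ · 518.9451 ≈ 259.473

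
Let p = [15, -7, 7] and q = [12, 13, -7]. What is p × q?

(-42, 189, 279)

i: (-7)·(-7) - 7·13 = 49 - 91 = -42
j: 7·12 - 15·(-7) = 84 - (-105) = 189
k: 15·13 - (-7)·12 = 195 - (-84) = 279
p × q = (-42, 189, 279)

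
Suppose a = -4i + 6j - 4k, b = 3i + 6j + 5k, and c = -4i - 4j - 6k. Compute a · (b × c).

4

b × c:
i: 6·(-6) - 5·(-4) = -36 - (-20) = -16
j: 5·(-4) - 3·(-6) = -20 - (-18) = -2
k: 3·(-4) - 6·(-4) = -12 - (-24) = 12
b × c = (-16, -2, 12)
a · (b × c) = (-4)·(-16) + 6·(-2) + (-4)·12 = 64 - 12 - 48 = 4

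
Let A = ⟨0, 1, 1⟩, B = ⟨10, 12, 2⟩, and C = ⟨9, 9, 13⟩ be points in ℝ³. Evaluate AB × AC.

(124, -111, -19)

AB = (10, 11, 1)
AC = (9, 8, 12)
i: 11·12 - 1·8 = 132 - 8 = 124
j: 1·9 - 10·12 = 9 - 120 = -111
k: 10·8 - 11·9 = 80 - 99 = -19
AB × AC = (124, -111, -19)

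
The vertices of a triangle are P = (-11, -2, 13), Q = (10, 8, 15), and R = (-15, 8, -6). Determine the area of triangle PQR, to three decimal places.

254.696

PQ = (21, 10, 2),  PR = (-4, 10, -19)
i: 10·(-19) - 2·10 = -190 - 20 = -210
j: 2·(-4) - 21·(-19) = -8 - (-399) = 391
k: 21·10 - 10·(-4) = 210 - (-40) = 250
PQ × PR = (-210, 391, 250)
|PQ × PR| = √259481 ≈ 509.3928
area = ½ · 509.3928 ≈ 254.696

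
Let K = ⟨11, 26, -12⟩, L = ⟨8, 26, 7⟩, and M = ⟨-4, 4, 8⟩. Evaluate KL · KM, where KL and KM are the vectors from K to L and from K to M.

425

KL = L − K = (-3, 0, 19)
KM = M − K = (-15, -22, 20)
KL · KM = (-3)·(-15) + 0·(-22) + 19·20 = 45 + 0 + 380 = 425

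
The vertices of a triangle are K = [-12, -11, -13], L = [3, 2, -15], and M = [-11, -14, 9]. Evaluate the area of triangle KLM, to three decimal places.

219.082

KL = (15, 13, -2),  KM = (1, -3, 22)
i: 13·22 - (-2)·(-3) = 286 - 6 = 280
j: (-2)·1 - 15·22 = -2 - 330 = -332
k: 15·(-3) - 13·1 = -45 - 13 = -58
KL × KM = (280, -332, -58)
|KL × KM| = √191988 ≈ 438.1644
area = ½ · 438.1644 ≈ 219.082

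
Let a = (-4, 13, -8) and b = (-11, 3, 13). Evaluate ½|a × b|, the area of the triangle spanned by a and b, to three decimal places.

i: 13·13 - (-8)·3 = 169 - (-24) = 193
j: (-8)·(-11) - (-4)·13 = 88 - (-52) = 140
k: (-4)·3 - 13·(-11) = -12 - (-143) = 131
a × b = (193, 140, 131)
|a × b| = √(193² + 140² + 131²) = √74010 ≈ 272.0478
area = ½ · 272.0478 ≈ 136.024

136.024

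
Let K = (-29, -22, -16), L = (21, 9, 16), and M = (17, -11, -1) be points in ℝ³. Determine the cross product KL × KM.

(113, 722, -876)

KL = (50, 31, 32)
KM = (46, 11, 15)
i: 31·15 - 32·11 = 465 - 352 = 113
j: 32·46 - 50·15 = 1472 - 750 = 722
k: 50·11 - 31·46 = 550 - 1426 = -876
KL × KM = (113, 722, -876)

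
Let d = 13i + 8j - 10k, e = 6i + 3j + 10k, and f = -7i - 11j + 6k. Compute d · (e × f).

e × f:
i: 3·6 - 10·(-11) = 18 - (-110) = 128
j: 10·(-7) - 6·6 = -70 - 36 = -106
k: 6·(-11) - 3·(-7) = -66 - (-21) = -45
e × f = (128, -106, -45)
d · (e × f) = 13·128 + 8·(-106) + (-10)·(-45) = 1664 - 848 + 450 = 1266

1266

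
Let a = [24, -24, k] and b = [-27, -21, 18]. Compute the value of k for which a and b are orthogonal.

a · b = 24·(-27) + (-24)·(-21) + k·18 = -144 + 18k
Set equal to 0: 18k = 144, so k = 8.

8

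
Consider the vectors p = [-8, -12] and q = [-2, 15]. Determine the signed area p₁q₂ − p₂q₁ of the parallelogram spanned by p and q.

(-8)·15 - (-12)·(-2) = -120 - 24 = -144

-144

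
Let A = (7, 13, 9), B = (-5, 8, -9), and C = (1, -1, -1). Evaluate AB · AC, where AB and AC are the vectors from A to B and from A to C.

AB = B − A = (-12, -5, -18)
AC = C − A = (-6, -14, -10)
AB · AC = (-12)·(-6) + (-5)·(-14) + (-18)·(-10) = 72 + 70 + 180 = 322

322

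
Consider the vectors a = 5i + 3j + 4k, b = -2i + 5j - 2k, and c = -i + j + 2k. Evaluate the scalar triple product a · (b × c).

90

b × c:
i: 5·2 - (-2)·1 = 10 - (-2) = 12
j: (-2)·(-1) - (-2)·2 = 2 - (-4) = 6
k: (-2)·1 - 5·(-1) = -2 - (-5) = 3
b × c = (12, 6, 3)
a · (b × c) = 5·12 + 3·6 + 4·3 = 60 + 18 + 12 = 90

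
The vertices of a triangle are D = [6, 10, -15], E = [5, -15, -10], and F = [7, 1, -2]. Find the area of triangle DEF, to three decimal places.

DE = (-1, -25, 5),  DF = (1, -9, 13)
i: (-25)·13 - 5·(-9) = -325 - (-45) = -280
j: 5·1 - (-1)·13 = 5 - (-13) = 18
k: (-1)·(-9) - (-25)·1 = 9 - (-25) = 34
DE × DF = (-280, 18, 34)
|DE × DF| = √79880 ≈ 282.6305
area = ½ · 282.6305 ≈ 141.315

141.315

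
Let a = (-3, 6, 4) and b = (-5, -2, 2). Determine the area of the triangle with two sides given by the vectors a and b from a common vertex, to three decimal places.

i: 6·2 - 4·(-2) = 12 - (-8) = 20
j: 4·(-5) - (-3)·2 = -20 - (-6) = -14
k: (-3)·(-2) - 6·(-5) = 6 - (-30) = 36
a × b = (20, -14, 36)
|a × b| = √(20² + (-14)² + 36²) = √1892 ≈ 43.4971
area = ½ · 43.4971 ≈ 21.749

21.749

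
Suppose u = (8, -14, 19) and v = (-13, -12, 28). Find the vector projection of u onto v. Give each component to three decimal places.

u · v = 8·(-13) + (-14)·(-12) + 19·28 = -104 + 168 + 532 = 596
|v|² = 169 + 144 + 784 = 1097
proj_v u = (596/1097) · (-13, -12, 28) ≈ (-7.063, -6.520, 15.212)

(-7.063, -6.520, 15.212)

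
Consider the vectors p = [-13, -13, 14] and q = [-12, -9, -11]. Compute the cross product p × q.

i: (-13)·(-11) - 14·(-9) = 143 - (-126) = 269
j: 14·(-12) - (-13)·(-11) = -168 - 143 = -311
k: (-13)·(-9) - (-13)·(-12) = 117 - 156 = -39
p × q = (269, -311, -39)

(269, -311, -39)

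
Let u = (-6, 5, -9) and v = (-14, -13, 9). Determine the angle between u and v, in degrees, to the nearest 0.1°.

104.3

u · v = (-6)·(-14) + 5·(-13) + (-9)·9 = 84 - 65 - 81 = -62
|u|² = 36 + 25 + 81 = 142,  |u| = √142 ≈ 11.916375
|v|² = 196 + 169 + 81 = 446,  |v| = √446 ≈ 21.118712
cos θ = -62 / (11.916375 · 21.118712) ≈ -0.24637
θ = arccos(-0.24637) ≈ 104.3°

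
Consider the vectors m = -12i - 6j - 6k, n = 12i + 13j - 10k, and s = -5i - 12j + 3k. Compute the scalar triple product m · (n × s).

1362

n × s:
i: 13·3 - (-10)·(-12) = 39 - 120 = -81
j: (-10)·(-5) - 12·3 = 50 - 36 = 14
k: 12·(-12) - 13·(-5) = -144 - (-65) = -79
n × s = (-81, 14, -79)
m · (n × s) = (-12)·(-81) + (-6)·14 + (-6)·(-79) = 972 - 84 + 474 = 1362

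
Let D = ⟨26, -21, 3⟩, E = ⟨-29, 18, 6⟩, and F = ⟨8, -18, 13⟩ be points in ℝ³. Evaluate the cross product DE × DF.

DE = (-55, 39, 3)
DF = (-18, 3, 10)
i: 39·10 - 3·3 = 390 - 9 = 381
j: 3·(-18) - (-55)·10 = -54 - (-550) = 496
k: (-55)·3 - 39·(-18) = -165 - (-702) = 537
DE × DF = (381, 496, 537)

(381, 496, 537)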